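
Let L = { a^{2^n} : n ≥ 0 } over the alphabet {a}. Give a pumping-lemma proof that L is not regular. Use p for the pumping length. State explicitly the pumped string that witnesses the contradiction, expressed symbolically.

Toward a contradiction, assume L is regular with pumping length p.
Take w = a^{2^p} ∈ L with |w| = 2^p ≥ p.
The pumping lemma gives a decomposition w = xyz where |xy| ≤ p and |y| > 0.
Then y = a^k for some k with 1 ≤ k ≤ p.
Pump with i = 2: xy^2z = a^{2^p+k}. Since 1 ≤ k ≤ p < 2^p, we have 2^p < 2^p+k < 2^{p+1}, so 2^p+k is not a power of 2. So xy^2z ∉ L.
Contradiction. Therefore L is not regular.

a^{2^p+k}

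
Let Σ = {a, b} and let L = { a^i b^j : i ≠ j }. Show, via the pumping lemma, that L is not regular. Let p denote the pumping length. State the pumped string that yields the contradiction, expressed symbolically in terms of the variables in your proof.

a^{p+p!} b^{p+p!}

Assume L is regular; let p be its pumping constant.
Choose w = a^p b^{p+p!}. Since p ≠ p+p!, w ∈ L; and |w| ≥ p.
By the pumping lemma, w = xyz with |xy| ≤ p and |y| > 0.
Because |xy| ≤ p and w begins with p copies of a, we have y = a^k with 1 ≤ k ≤ p.
Since 1 ≤ k ≤ p, k divides p!; set t = 1 + p!/k. Then xy^t z has p + (p!/k)·k = p + p! copies of a. Now the a-count equals the b-count, so i ≠ j fails. So xy^t z = a^{p+p!} b^{p+p!} ∉ L.
This is a contradiction; hence L is not regular.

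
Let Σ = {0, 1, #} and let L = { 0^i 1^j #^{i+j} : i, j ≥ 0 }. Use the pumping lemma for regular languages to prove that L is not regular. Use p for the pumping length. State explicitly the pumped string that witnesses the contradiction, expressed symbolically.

Suppose for contradiction that L is regular, and let p be the pumping length.
Take w = 0^p 1^p #^{2p} ∈ L (with i=j=p, i+j=2p), |w| = 4p ≥ p.
By the pumping lemma, w = xyz with |xy| ≤ p and y is nonempty.
Since the first p symbols of w are all 0's and |xy| ≤ p, y lies entirely in the leading 0-block: y = 0^k for some k with 1 ≤ k ≤ p.
Consider xy^2z = 0^{p+k} 1^p #^{2p}. Now the 0- and 1-counts sum to 2p+k, but the #-count is 2p ≠ 2p+k. So xy^2z ∉ L.
This contradicts the pumping lemma, so L is not regular.

0^{p+k} 1^p #^{2p}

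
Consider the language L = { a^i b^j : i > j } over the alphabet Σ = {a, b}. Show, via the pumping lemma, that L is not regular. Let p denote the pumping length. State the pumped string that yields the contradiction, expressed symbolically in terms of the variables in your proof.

Assume L is regular; let p be its pumping constant.
Choose w = a^{p+1} b^p ∈ L, with |w| = 2p+1 ≥ p.
By the pumping lemma, w = xyz with |xy| ≤ p and |y| > 0.
The first p characters of w are a's, so xy (and hence y) consists only of a's. Write y = a^k, 1 ≤ k ≤ p.
Consider xy^0z = xz = a^{p+1-k} b^p. Since k ≥ 1, the a-count p+1-k is at most p, so i > j fails; thus xz ∉ L.
This is a contradiction; hence L is not regular.

a^{p+1-k} b^p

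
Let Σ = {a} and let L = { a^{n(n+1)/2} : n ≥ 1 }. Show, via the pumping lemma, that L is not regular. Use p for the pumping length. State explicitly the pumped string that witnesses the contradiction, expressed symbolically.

a^{p(p+1)/2+k}

Assume L is regular. Let p be the pumping length given by the pumping lemma.
Take w = a^{p(p+1)/2} ∈ L with |w| = p(p+1)/2 ≥ p.
Write w = xyz as guaranteed by the lemma, with |xy| ≤ p and |y| ≥ 1.
Then y = a^k for some k with 1 ≤ k ≤ p.
Pump with i = 2: xy^2z = a^{p(p+1)/2+k}. Since 1 ≤ k ≤ p, p(p+1)/2 < p(p+1)/2+k ≤ p(p+1)/2+p < (p+1)(p+2)/2, so p(p+1)/2+k is strictly between consecutive triangular numbers. So xy^2z ∉ L.
This contradicts the pumping lemma, so L is not regular.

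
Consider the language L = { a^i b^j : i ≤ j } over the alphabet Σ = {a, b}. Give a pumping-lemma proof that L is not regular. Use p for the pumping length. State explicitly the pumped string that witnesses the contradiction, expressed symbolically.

Suppose for contradiction that L is regular, and let p be the pumping length.
Choose w = a^p b^p ∈ L, with |w| = 2p ≥ p.
The pumping lemma gives a decomposition w = xyz where |xy| ≤ p and |y| > 0.
Since the first p symbols of w are all a's and |xy| ≤ p, y lies entirely in the leading a-block: y = a^k for some k with 1 ≤ k ≤ p.
Consider xy^2z = a^{p+k} b^p. Since k ≥ 1, the a-count p+k exceeds the b-count p, so i ≤ j fails; thus xy^2z ∉ L.
Contradiction. Therefore L is not regular.

a^{p+k} b^p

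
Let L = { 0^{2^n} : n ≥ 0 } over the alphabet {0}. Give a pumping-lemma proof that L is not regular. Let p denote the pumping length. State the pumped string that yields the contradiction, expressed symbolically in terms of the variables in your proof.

0^{2^p+k}

Toward a contradiction, assume L is regular with pumping length p.
Take w = 0^{2^p} ∈ L with |w| = 2^p ≥ p.
The pumping lemma gives a decomposition w = xyz where |xy| ≤ p and y is nonempty.
Then y = 0^k for some k with 1 ≤ k ≤ p.
Pump with i = 2: xy^2z = 0^{2^p+k}. Since 1 ≤ k ≤ p < 2^p, we have 2^p < 2^p+k < 2^{p+1}, so 2^p+k is not a power of 2. So xy^2z ∉ L.
Contradiction. Therefore L is not regular.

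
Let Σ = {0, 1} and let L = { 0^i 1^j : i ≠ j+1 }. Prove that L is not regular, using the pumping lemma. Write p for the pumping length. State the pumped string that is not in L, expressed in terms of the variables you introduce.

Suppose for contradiction that L is regular, and let p be the pumping length.
Choose w = 0^p 1^{p+p!-1}. Since p ≠ (p+p!-1)+1 = p+p!, w ∈ L; and |w| ≥ p.
By the pumping lemma, w = xyz with |xy| ≤ p and |y| ≥ 1.
Since the first p symbols of w are all 0's and |xy| ≤ p, y lies entirely in the leading 0-block: y = 0^k for some k with 1 ≤ k ≤ p.
Since 1 ≤ k ≤ p, k divides p!; set t = 1 + p!/k. Then xy^t z has p + (p!/k)·k = p + p! copies of 0. Now the 0-count is p+p! and (1-count)+1 = (p+p!-1)+1 = p+p!, so i ≠ j+1 fails. So xy^t z = 0^{p+p!} 1^{p+p!-1} ∉ L.
Contradiction. Therefore L is not regular.

0^{p+p!} 1^{p+p!-1}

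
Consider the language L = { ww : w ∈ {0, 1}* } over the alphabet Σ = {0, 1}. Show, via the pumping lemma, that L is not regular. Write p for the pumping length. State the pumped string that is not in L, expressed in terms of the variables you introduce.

0^{p+k} 1^p 0^p 1^p

Suppose for contradiction that L is regular, and let p be the pumping length.
Take w = 0^p 1^p 0^p 1^p = uu where u = 0^p1^p; then w ∈ L and |w| = 4p ≥ p.
Write w = xyz as guaranteed by the lemma, with |xy| ≤ p and |y| > 0.
Since the first p symbols of w are all 0's and |xy| ≤ p, y lies entirely in the leading 0-block: y = 0^k for some k with 1 ≤ k ≤ p.
Pump with i = 2: xy^2z = 0^{p+k} 1^p 0^p 1^p, of length 4p+k. Suppose this equals vv. The string starts with 0 and ends with 1, so v does too; thus the boundary between the two copies of v is a 1→0 transition. There is exactly one such transition, at position 2p+k, so |v| = 2p+k and |vv| = 4p+2k ≠ 4p+k since k ≥ 1. So xy^2z ∉ L.
Contradiction. Therefore L is not regular.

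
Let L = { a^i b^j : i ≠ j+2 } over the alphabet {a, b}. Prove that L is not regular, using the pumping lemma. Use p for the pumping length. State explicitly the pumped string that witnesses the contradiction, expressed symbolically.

a^{p+p!} b^{p+p!-2}

Assume L is regular; let p be its pumping constant.
Choose w = a^p b^{p+p!-2}. Since p ≠ (p+p!-2)+2 = p+p!, w ∈ L; and |w| ≥ p.
Write w = xyz as guaranteed by the lemma, with |xy| ≤ p and y is nonempty.
The first p characters of w are a's, so xy (and hence y) consists only of a's. Write y = a^k, 1 ≤ k ≤ p.
Since 1 ≤ k ≤ p, k divides p!; set t = 1 + p!/k. Then xy^t z has p + (p!/k)·k = p + p! copies of a. Now the a-count is p+p! and (b-count)+2 = (p+p!-2)+2 = p+p!, so i ≠ j+2 fails. So xy^t z = a^{p+p!} b^{p+p!-2} ∉ L.
Contradiction. Therefore L is not regular.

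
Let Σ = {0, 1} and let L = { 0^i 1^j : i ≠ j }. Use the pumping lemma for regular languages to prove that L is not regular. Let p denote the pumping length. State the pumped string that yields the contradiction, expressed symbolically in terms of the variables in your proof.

0^{p+p!} 1^{p+p!}

Assume L is regular. Let p be the pumping length given by the pumping lemma.
Choose w = 0^p 1^{p+p!}. Since p ≠ p+p!, w ∈ L; and |w| ≥ p.
Write w = xyz as guaranteed by the lemma, with |xy| ≤ p and y is nonempty.
The first p characters of w are 0's, so xy (and hence y) consists only of 0's. Write y = 0^k, 1 ≤ k ≤ p.
Since 1 ≤ k ≤ p, k divides p!; set t = 1 + p!/k. Then xy^t z has p + (p!/k)·k = p + p! copies of 0. Now the 0-count equals the 1-count, so i ≠ j fails. So xy^t z = 0^{p+p!} 1^{p+p!} ∉ L.
This is a contradiction; hence L is not regular.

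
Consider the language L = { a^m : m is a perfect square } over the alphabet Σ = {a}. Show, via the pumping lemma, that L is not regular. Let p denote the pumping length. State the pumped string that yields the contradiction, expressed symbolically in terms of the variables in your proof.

Assume L is regular. Let p be the pumping length given by the pumping lemma.
Take w = a^{p²} ∈ L with |w| = p² ≥ p.
By the pumping lemma, w = xyz with |xy| ≤ p and y is nonempty.
Then y = a^k for some k with 1 ≤ k ≤ p.
Pump with i = 2: xy^2z = a^{p²+k}. Since 1 ≤ k ≤ p, p² < p²+k ≤ p²+p < (p+1)², so p²+k lies strictly between consecutive squares and is not a perfect square. So xy^2z ∉ L.
This is a contradiction; hence L is not regular.

a^{p²+k}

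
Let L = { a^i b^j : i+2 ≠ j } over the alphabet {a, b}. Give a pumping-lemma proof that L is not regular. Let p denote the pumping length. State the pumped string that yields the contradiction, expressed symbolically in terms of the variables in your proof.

Assume L is regular. Let p be the pumping length given by the pumping lemma.
Choose w = a^p b^{p+p!+2}. Since p ≠ (p+p!+2)-2 = p+p!, w ∈ L; and |w| ≥ p.
Write w = xyz as guaranteed by the lemma, with |xy| ≤ p and y is nonempty.
Because |xy| ≤ p and w begins with p copies of a, we have y = a^k with 1 ≤ k ≤ p.
Since 1 ≤ k ≤ p, k divides p!; set t = 1 + p!/k. Then xy^t z has p + (p!/k)·k = p + p! copies of a. Now the a-count is p+p! and (b-count)-2 = (p+p!+2)-2 = p+p!, so i+2 ≠ j fails. So xy^t z = a^{p+p!} b^{p+p!+2} ∉ L.
This is a contradiction; hence L is not regular.

a^{p+p!} b^{p+p!+2}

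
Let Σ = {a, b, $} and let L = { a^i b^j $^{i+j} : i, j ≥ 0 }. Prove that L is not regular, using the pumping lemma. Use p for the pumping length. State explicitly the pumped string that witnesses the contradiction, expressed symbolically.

a^{p+k} b^p $^{2p}

Toward a contradiction, assume L is regular with pumping length p.
Take w = a^p b^p $^{2p} ∈ L (with i=j=p, i+j=2p), |w| = 4p ≥ p.
Write w = xyz as guaranteed by the lemma, with |xy| ≤ p and y is nonempty.
The first p characters of w are a's, so xy (and hence y) consists only of a's. Write y = a^k, 1 ≤ k ≤ p.
Consider xy^2z = a^{p+k} b^p $^{2p}. Now the a- and b-counts sum to 2p+k, but the $-count is 2p ≠ 2p+k. So xy^2z ∉ L.
Contradiction. Therefore L is not regular.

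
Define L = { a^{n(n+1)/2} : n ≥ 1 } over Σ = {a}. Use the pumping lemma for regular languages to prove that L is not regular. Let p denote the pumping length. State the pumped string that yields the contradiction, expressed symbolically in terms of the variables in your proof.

Toward a contradiction, assume L is regular with pumping length p.
Take w = a^{p(p+1)/2} ∈ L with |w| = p(p+1)/2 ≥ p.
By the pumping lemma, w = xyz with |xy| ≤ p and |y| > 0.
Then y = a^k for some k with 1 ≤ k ≤ p.
Pump with i = 2: xy^2z = a^{p(p+1)/2+k}. Since 1 ≤ k ≤ p, p(p+1)/2 < p(p+1)/2+k ≤ p(p+1)/2+p < (p+1)(p+2)/2, so p(p+1)/2+k is strictly between consecutive triangular numbers. So xy^2z ∉ L.
This is a contradiction; hence L is not regular.

a^{p(p+1)/2+k}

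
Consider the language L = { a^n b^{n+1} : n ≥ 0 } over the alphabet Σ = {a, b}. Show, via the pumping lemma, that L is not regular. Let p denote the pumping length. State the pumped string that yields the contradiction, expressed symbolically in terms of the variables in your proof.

a^{p+k} b^{p+1}

Suppose for contradiction that L is regular, and let p be the pumping length.
Let w = a^p b^{p+1} ∈ L; note |w| = 2p+1 ≥ p.
Write w = xyz as guaranteed by the lemma, with |xy| ≤ p and |y| > 0.
The first p characters of w are a's, so xy (and hence y) consists only of a's. Write y = a^k, 1 ≤ k ≤ p.
Pump with i = 2: xy^2z = a^{p+k} b^{p+1}. For this to lie in L we would need p+1 = (p+k)+1, which forces k = 0. But k ≥ 1, so xy^2z ∉ L.
This is a contradiction; hence L is not regular.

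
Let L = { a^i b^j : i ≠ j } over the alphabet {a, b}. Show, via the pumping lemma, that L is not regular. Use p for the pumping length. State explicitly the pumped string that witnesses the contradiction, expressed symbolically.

a^{p+p!} b^{p+p!}

Toward a contradiction, assume L is regular with pumping length p.
Choose w = a^p b^{p+p!}. Since p ≠ p+p!, w ∈ L; and |w| ≥ p.
Write w = xyz as guaranteed by the lemma, with |xy| ≤ p and |y| ≥ 1.
Since the first p symbols of w are all a's and |xy| ≤ p, y lies entirely in the leading a-block: y = a^k for some k with 1 ≤ k ≤ p.
Since 1 ≤ k ≤ p, k divides p!; set t = 1 + p!/k. Then xy^t z has p + (p!/k)·k = p + p! copies of a. Now the a-count equals the b-count, so i ≠ j fails. So xy^t z = a^{p+p!} b^{p+p!} ∉ L.
Contradiction. Therefore L is not regular.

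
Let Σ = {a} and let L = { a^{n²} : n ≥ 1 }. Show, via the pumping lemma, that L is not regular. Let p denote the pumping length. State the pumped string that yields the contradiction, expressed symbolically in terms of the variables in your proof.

a^{p²+k}

Suppose for contradiction that L is regular, and let p be the pumping length.
Take w = a^{p²} ∈ L with |w| = p² ≥ p.
By the pumping lemma, w = xyz with |xy| ≤ p and |y| ≥ 1.
Then y = a^k for some k with 1 ≤ k ≤ p.
Pump with i = 2: xy^2z = a^{p²+k}. Since 1 ≤ k ≤ p, p² < p²+k ≤ p²+p < (p+1)², so p²+k lies strictly between consecutive squares and is not a perfect square. So xy^2z ∉ L.
This contradicts the pumping lemma, so L is not regular.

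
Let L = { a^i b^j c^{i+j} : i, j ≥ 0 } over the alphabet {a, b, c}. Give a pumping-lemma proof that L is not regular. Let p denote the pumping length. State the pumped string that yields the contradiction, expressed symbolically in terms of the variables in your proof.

Assume L is regular. Let p be the pumping length given by the pumping lemma.
Take w = a^p b^p c^{2p} ∈ L (with i=j=p, i+j=2p), |w| = 4p ≥ p.
Write w = xyz as guaranteed by the lemma, with |xy| ≤ p and |y| ≥ 1.
The first p characters of w are a's, so xy (and hence y) consists only of a's. Write y = a^k, 1 ≤ k ≤ p.
Consider xy^2z = a^{p+k} b^p c^{2p}. Now the a- and b-counts sum to 2p+k, but the c-count is 2p ≠ 2p+k. So xy^2z ∉ L.
Contradiction. Therefore L is not regular.

a^{p+k} b^p c^{2p}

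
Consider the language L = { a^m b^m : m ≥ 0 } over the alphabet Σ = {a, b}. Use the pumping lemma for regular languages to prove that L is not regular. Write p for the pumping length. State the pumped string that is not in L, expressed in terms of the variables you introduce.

a^{p+k} b^p

Assume L is regular; let p be its pumping constant.
Let w = a^p b^p ∈ L; note |w| = 2p ≥ p.
The pumping lemma gives a decomposition w = xyz where |xy| ≤ p and y is nonempty.
The first p characters of w are a's, so xy (and hence y) consists only of a's. Write y = a^k, 1 ≤ k ≤ p.
Pump with i = 2: xy^2z = a^{p+k} b^p. For this to lie in L we would need p = p+k, which forces k = 0. But k ≥ 1, so xy^2z ∉ L.
This contradicts the pumping lemma, so L is not regular.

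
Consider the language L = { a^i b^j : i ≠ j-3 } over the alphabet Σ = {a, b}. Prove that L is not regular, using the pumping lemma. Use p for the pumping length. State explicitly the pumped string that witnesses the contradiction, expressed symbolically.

Assume L is regular. Let p be the pumping length given by the pumping lemma.
Choose w = a^p b^{p+p!+3}. Since p ≠ (p+p!+3)-3 = p+p!, w ∈ L; and |w| ≥ p.
By the pumping lemma, w = xyz with |xy| ≤ p and |y| > 0.
The first p characters of w are a's, so xy (and hence y) consists only of a's. Write y = a^k, 1 ≤ k ≤ p.
Since 1 ≤ k ≤ p, k divides p!; set t = 1 + p!/k. Then xy^t z has p + (p!/k)·k = p + p! copies of a. Now the a-count is p+p! and (b-count)-3 = (p+p!+3)-3 = p+p!, so i ≠ j-3 fails. So xy^t z = a^{p+p!} b^{p+p!+3} ∉ L.
This contradicts the pumping lemma, so L is not regular.

a^{p+p!} b^{p+p!+3}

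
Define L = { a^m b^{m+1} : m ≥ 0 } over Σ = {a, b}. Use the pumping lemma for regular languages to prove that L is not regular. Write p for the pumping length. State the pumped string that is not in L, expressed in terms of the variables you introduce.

a^{p+k} b^{p+1}

Assume L is regular. Let p be the pumping length given by the pumping lemma.
Let w = a^p b^{p+1} ∈ L; note |w| = 2p+1 ≥ p.
The pumping lemma gives a decomposition w = xyz where |xy| ≤ p and y is nonempty.
The first p characters of w are a's, so xy (and hence y) consists only of a's. Write y = a^k, 1 ≤ k ≤ p.
Pump with i = 2: xy^2z = a^{p+k} b^{p+1}. For this to lie in L we would need p+1 = (p+k)+1, which forces k = 0. But k ≥ 1, so xy^2z ∉ L.
This contradicts the pumping lemma, so L is not regular.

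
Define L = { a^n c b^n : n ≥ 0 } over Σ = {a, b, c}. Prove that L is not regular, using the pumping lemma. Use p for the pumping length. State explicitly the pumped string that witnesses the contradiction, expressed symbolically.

Toward a contradiction, assume L is regular with pumping length p.
Take w = a^p c b^p ∈ L with |w| = 2p+1 ≥ p.
By the pumping lemma, w = xyz with |xy| ≤ p and |y| ≥ 1.
Since the first p symbols of w are all a's and |xy| ≤ p, y lies entirely in the leading a-block: y = a^k for some k with 1 ≤ k ≤ p.
Pump with i = 2: xy^2z = a^{p+k} c b^p, which would require p+k = p. But k ≥ 1, so xy^2z ∉ L.
This is a contradiction; hence L is not regular.

a^{p+k} c b^p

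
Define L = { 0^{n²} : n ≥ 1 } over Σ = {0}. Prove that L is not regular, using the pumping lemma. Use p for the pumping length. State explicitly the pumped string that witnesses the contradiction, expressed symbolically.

0^{p²+k}

Toward a contradiction, assume L is regular with pumping length p.
Take w = 0^{p²} ∈ L with |w| = p² ≥ p.
Write w = xyz as guaranteed by the lemma, with |xy| ≤ p and |y| > 0.
Then y = 0^k for some k with 1 ≤ k ≤ p.
Pump with i = 2: xy^2z = 0^{p²+k}. Since 1 ≤ k ≤ p, p² < p²+k ≤ p²+p < (p+1)², so p²+k lies strictly between consecutive squares and is not a perfect square. So xy^2z ∉ L.
This is a contradiction; hence L is not regular.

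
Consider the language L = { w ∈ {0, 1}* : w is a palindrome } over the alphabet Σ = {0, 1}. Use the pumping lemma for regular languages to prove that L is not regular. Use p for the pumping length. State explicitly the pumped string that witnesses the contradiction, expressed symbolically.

Suppose for contradiction that L is regular, and let p be the pumping length.
Take w = 0^p 1 0^p, a palindrome of length 2p+1 ≥ p.
Write w = xyz as guaranteed by the lemma, with |xy| ≤ p and |y| > 0.
The first p characters of w are 0's, so xy (and hence y) consists only of 0's. Write y = 0^k, 1 ≤ k ≤ p.
Pump with i = 2: xy^2z = 0^{p+k} 1 0^p. Its reverse is 0^p 1 0^{p+k}, which differs from xy^2z since k ≥ 1. So xy^2z is not a palindrome and xy^2z ∉ L.
This is a contradiction; hence L is not regular.

0^{p+k} 1 0^p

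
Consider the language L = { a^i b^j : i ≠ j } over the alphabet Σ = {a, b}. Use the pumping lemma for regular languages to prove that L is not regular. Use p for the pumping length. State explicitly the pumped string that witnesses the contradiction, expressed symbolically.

a^{p+p!} b^{p+p!}

Suppose for contradiction that L is regular, and let p be the pumping length.
Choose w = a^p b^{p+p!}. Since p ≠ p+p!, w ∈ L; and |w| ≥ p.
The pumping lemma gives a decomposition w = xyz where |xy| ≤ p and |y| ≥ 1.
Because |xy| ≤ p and w begins with p copies of a, we have y = a^k with 1 ≤ k ≤ p.
Since 1 ≤ k ≤ p, k divides p!; set t = 1 + p!/k. Then xy^t z has p + (p!/k)·k = p + p! copies of a. Now the a-count equals the b-count, so i ≠ j fails. So xy^t z = a^{p+p!} b^{p+p!} ∉ L.
Contradiction. Therefore L is not regular.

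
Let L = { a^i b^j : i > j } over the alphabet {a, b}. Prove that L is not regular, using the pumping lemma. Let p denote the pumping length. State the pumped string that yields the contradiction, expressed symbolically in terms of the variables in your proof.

Assume L is regular; let p be its pumping constant.
Choose w = a^{p+1} b^p ∈ L, with |w| = 2p+1 ≥ p.
Write w = xyz as guaranteed by the lemma, with |xy| ≤ p and y is nonempty.
Since the first p symbols of w are all a's and |xy| ≤ p, y lies entirely in the leading a-block: y = a^k for some k with 1 ≤ k ≤ p.
Consider xy^0z = xz = a^{p+1-k} b^p. Since k ≥ 1, the a-count p+1-k is at most p, so i > j fails; thus xz ∉ L.
This contradicts the pumping lemma, so L is not regular.

a^{p+1-k} b^p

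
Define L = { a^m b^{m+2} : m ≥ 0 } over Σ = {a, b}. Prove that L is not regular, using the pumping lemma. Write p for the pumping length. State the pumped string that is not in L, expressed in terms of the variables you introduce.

Assume L is regular. Let p be the pumping length given by the pumping lemma.
Let w = a^p b^{p+2} ∈ L; note |w| = 2p+2 ≥ p.
Write w = xyz as guaranteed by the lemma, with |xy| ≤ p and |y| ≥ 1.
The first p characters of w are a's, so xy (and hence y) consists only of a's. Write y = a^k, 1 ≤ k ≤ p.
Pump with i = 2: xy^2z = a^{p+k} b^{p+2}. For this to lie in L we would need p+2 = (p+k)+2, which forces k = 0. But k ≥ 1, so xy^2z ∉ L.
This contradicts the pumping lemma, so L is not regular.

a^{p+k} b^{p+2}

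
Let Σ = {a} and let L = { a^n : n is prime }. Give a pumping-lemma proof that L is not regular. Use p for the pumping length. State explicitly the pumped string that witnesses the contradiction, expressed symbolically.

a^{q(1+k)}

Toward a contradiction, assume L is regular with pumping length p.
Let q be a prime with q ≥ p+2 (infinitely many primes exist), and take w = a^q ∈ L with |w| = q ≥ p.
Write w = xyz as guaranteed by the lemma, with |xy| ≤ p and |y| ≥ 1.
Then y = a^k for some k with 1 ≤ k ≤ p.
Since 1 ≤ k ≤ p, |xz| = q-k. Pump with i = q+1: |xy^{q+1}z| = (q-k)+(q+1)k = q+qk = q(1+k), which is composite (both factors ≥ 2). So xy^{q+1}z = a^{q(1+k)} ∉ L.
Contradiction. Therefore L is not regular.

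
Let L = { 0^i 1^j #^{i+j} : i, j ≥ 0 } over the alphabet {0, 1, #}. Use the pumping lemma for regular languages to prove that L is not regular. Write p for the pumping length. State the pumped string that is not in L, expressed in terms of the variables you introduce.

0^{p+k} 1^p #^{2p}

Assume L is regular. Let p be the pumping length given by the pumping lemma.
Take w = 0^p 1^p #^{2p} ∈ L (with i=j=p, i+j=2p), |w| = 4p ≥ p.
By the pumping lemma, w = xyz with |xy| ≤ p and |y| ≥ 1.
Because |xy| ≤ p and w begins with p copies of 0, we have y = 0^k with 1 ≤ k ≤ p.
Consider xy^2z = 0^{p+k} 1^p #^{2p}. Now the 0- and 1-counts sum to 2p+k, but the #-count is 2p ≠ 2p+k. So xy^2z ∉ L.
This contradicts the pumping lemma, so L is not regular.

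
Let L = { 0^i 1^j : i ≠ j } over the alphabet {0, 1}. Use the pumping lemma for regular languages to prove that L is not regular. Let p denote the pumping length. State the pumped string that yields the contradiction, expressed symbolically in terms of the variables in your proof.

0^{p+p!} 1^{p+p!}

Toward a contradiction, assume L is regular with pumping length p.
Choose w = 0^p 1^{p+p!}. Since p ≠ p+p!, w ∈ L; and |w| ≥ p.
Write w = xyz as guaranteed by the lemma, with |xy| ≤ p and |y| ≥ 1.
Because |xy| ≤ p and w begins with p copies of 0, we have y = 0^k with 1 ≤ k ≤ p.
Since 1 ≤ k ≤ p, k divides p!; set t = 1 + p!/k. Then xy^t z has p + (p!/k)·k = p + p! copies of 0. Now the 0-count equals the 1-count, so i ≠ j fails. So xy^t z = 0^{p+p!} 1^{p+p!} ∉ L.
Contradiction. Therefore L is not regular.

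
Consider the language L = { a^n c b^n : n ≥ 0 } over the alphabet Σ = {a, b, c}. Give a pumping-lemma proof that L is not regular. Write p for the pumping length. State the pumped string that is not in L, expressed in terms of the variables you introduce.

Toward a contradiction, assume L is regular with pumping length p.
Take w = a^p c b^p ∈ L with |w| = 2p+1 ≥ p.
The pumping lemma gives a decomposition w = xyz where |xy| ≤ p and |y| > 0.
The first p characters of w are a's, so xy (and hence y) consists only of a's. Write y = a^k, 1 ≤ k ≤ p.
Pump with i = 2: xy^2z = a^{p+k} c b^p, which would require p+k = p. But k ≥ 1, so xy^2z ∉ L.
Contradiction. Therefore L is not regular.

a^{p+k} c b^p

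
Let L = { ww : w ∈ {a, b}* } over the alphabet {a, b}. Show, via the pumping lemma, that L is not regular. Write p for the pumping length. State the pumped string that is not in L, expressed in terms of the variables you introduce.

Suppose for contradiction that L is regular, and let p be the pumping length.
Take w = a^p b^p a^p b^p = uu where u = a^pb^p; then w ∈ L and |w| = 4p ≥ p.
By the pumping lemma, w = xyz with |xy| ≤ p and |y| > 0.
The first p characters of w are a's, so xy (and hence y) consists only of a's. Write y = a^k, 1 ≤ k ≤ p.
Pump with i = 2: xy^2z = a^{p+k} b^p a^p b^p, of length 4p+k. Suppose this equals vv. The string starts with a and ends with b, so v does too; thus the boundary between the two copies of v is a b→a transition. There is exactly one such transition, at position 2p+k, so |v| = 2p+k and |vv| = 4p+2k ≠ 4p+k since k ≥ 1. So xy^2z ∉ L.
Contradiction. Therefore L is not regular.

a^{p+k} b^p a^p b^p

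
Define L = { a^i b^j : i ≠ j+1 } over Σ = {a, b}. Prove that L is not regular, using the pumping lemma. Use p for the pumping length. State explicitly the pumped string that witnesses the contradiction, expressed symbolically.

Toward a contradiction, assume L is regular with pumping length p.
Choose w = a^p b^{p+p!-1}. Since p ≠ (p+p!-1)+1 = p+p!, w ∈ L; and |w| ≥ p.
The pumping lemma gives a decomposition w = xyz where |xy| ≤ p and |y| > 0.
Since the first p symbols of w are all a's and |xy| ≤ p, y lies entirely in the leading a-block: y = a^k for some k with 1 ≤ k ≤ p.
Since 1 ≤ k ≤ p, k divides p!; set t = 1 + p!/k. Then xy^t z has p + (p!/k)·k = p + p! copies of a. Now the a-count is p+p! and (b-count)+1 = (p+p!-1)+1 = p+p!, so i ≠ j+1 fails. So xy^t z = a^{p+p!} b^{p+p!-1} ∉ L.
Contradiction. Therefore L is not regular.

a^{p+p!} b^{p+p!-1}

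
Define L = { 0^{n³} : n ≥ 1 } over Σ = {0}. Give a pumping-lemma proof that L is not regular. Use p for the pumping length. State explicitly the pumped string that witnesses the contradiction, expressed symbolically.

Suppose for contradiction that L is regular, and let p be the pumping length.
Take w = 0^{p³} ∈ L with |w| = p³ ≥ p.
Write w = xyz as guaranteed by the lemma, with |xy| ≤ p and y is nonempty.
Then y = 0^k for some k with 1 ≤ k ≤ p.
Pump with i = 2: xy^2z = 0^{p³+k}. Since 1 ≤ k ≤ p, p³ < p³+k ≤ p³+p < p³+3p²+3p+1 = (p+1)³, so p³+k is not a perfect cube. So xy^2z ∉ L.
Contradiction. Therefore L is not regular.

0^{p³+k}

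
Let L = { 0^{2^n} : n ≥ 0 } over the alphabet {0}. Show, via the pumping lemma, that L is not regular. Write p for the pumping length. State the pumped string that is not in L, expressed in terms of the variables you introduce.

0^{2^p+k}

Suppose for contradiction that L is regular, and let p be the pumping length.
Take w = 0^{2^p} ∈ L with |w| = 2^p ≥ p.
The pumping lemma gives a decomposition w = xyz where |xy| ≤ p and |y| > 0.
Then y = 0^k for some k with 1 ≤ k ≤ p.
Pump with i = 2: xy^2z = 0^{2^p+k}. Since 1 ≤ k ≤ p < 2^p, we have 2^p < 2^p+k < 2^{p+1}, so 2^p+k is not a power of 2. So xy^2z ∉ L.
This contradicts the pumping lemma, so L is not regular.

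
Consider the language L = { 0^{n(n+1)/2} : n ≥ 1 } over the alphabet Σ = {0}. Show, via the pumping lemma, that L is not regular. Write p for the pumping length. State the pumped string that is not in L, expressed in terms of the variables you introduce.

Assume L is regular; let p be its pumping constant.
Take w = 0^{p(p+1)/2} ∈ L with |w| = p(p+1)/2 ≥ p.
By the pumping lemma, w = xyz with |xy| ≤ p and |y| ≥ 1.
Then y = 0^k for some k with 1 ≤ k ≤ p.
Pump with i = 2: xy^2z = 0^{p(p+1)/2+k}. Since 1 ≤ k ≤ p, p(p+1)/2 < p(p+1)/2+k ≤ p(p+1)/2+p < (p+1)(p+2)/2, so p(p+1)/2+k is strictly between consecutive triangular numbers. So xy^2z ∉ L.
This is a contradiction; hence L is not regular.

0^{p(p+1)/2+k}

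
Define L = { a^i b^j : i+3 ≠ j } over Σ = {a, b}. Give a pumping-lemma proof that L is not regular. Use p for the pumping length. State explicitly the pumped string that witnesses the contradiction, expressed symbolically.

Toward a contradiction, assume L is regular with pumping length p.
Choose w = a^p b^{p+p!+3}. Since p ≠ (p+p!+3)-3 = p+p!, w ∈ L; and |w| ≥ p.
Write w = xyz as guaranteed by the lemma, with |xy| ≤ p and y is nonempty.
Since the first p symbols of w are all a's and |xy| ≤ p, y lies entirely in the leading a-block: y = a^k for some k with 1 ≤ k ≤ p.
Since 1 ≤ k ≤ p, k divides p!; set t = 1 + p!/k. Then xy^t z has p + (p!/k)·k = p + p! copies of a. Now the a-count is p+p! and (b-count)-3 = (p+p!+3)-3 = p+p!, so i+3 ≠ j fails. So xy^t z = a^{p+p!} b^{p+p!+3} ∉ L.
This is a contradiction; hence L is not regular.

a^{p+p!} b^{p+p!+3}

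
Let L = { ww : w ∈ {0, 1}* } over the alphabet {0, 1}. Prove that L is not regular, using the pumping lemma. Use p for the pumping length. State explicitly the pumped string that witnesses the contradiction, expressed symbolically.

0^{p+k} 1^p 0^p 1^p

Suppose for contradiction that L is regular, and let p be the pumping length.
Take w = 0^p 1^p 0^p 1^p = uu where u = 0^p1^p; then w ∈ L and |w| = 4p ≥ p.
The pumping lemma gives a decomposition w = xyz where |xy| ≤ p and |y| > 0.
Since the first p symbols of w are all 0's and |xy| ≤ p, y lies entirely in the leading 0-block: y = 0^k for some k with 1 ≤ k ≤ p.
Pump with i = 2: xy^2z = 0^{p+k} 1^p 0^p 1^p, of length 4p+k. Suppose this equals vv. The string starts with 0 and ends with 1, so v does too; thus the boundary between the two copies of v is a 1→0 transition. There is exactly one such transition, at position 2p+k, so |v| = 2p+k and |vv| = 4p+2k ≠ 4p+k since k ≥ 1. So xy^2z ∉ L.
This contradicts the pumping lemma, so L is not regular.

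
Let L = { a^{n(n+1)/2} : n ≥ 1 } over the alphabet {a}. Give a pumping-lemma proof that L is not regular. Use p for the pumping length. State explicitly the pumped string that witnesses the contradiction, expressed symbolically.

Assume L is regular; let p be its pumping constant.
Take w = a^{p(p+1)/2} ∈ L with |w| = p(p+1)/2 ≥ p.
Write w = xyz as guaranteed by the lemma, with |xy| ≤ p and |y| ≥ 1.
Then y = a^k for some k with 1 ≤ k ≤ p.
Pump with i = 2: xy^2z = a^{p(p+1)/2+k}. Since 1 ≤ k ≤ p, p(p+1)/2 < p(p+1)/2+k ≤ p(p+1)/2+p < (p+1)(p+2)/2, so p(p+1)/2+k is strictly between consecutive triangular numbers. So xy^2z ∉ L.
This is a contradiction; hence L is not regular.

a^{p(p+1)/2+k}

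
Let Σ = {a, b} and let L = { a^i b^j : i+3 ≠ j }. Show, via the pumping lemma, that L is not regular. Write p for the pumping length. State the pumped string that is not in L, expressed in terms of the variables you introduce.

Assume L is regular; let p be its pumping constant.
Choose w = a^p b^{p+p!+3}. Since p ≠ (p+p!+3)-3 = p+p!, w ∈ L; and |w| ≥ p.
The pumping lemma gives a decomposition w = xyz where |xy| ≤ p and |y| ≥ 1.
Since the first p symbols of w are all a's and |xy| ≤ p, y lies entirely in the leading a-block: y = a^k for some k with 1 ≤ k ≤ p.
Since 1 ≤ k ≤ p, k divides p!; set t = 1 + p!/k. Then xy^t z has p + (p!/k)·k = p + p! copies of a. Now the a-count is p+p! and (b-count)-3 = (p+p!+3)-3 = p+p!, so i+3 ≠ j fails. So xy^t z = a^{p+p!} b^{p+p!+3} ∉ L.
Contradiction. Therefore L is not regular.

a^{p+p!} b^{p+p!+3}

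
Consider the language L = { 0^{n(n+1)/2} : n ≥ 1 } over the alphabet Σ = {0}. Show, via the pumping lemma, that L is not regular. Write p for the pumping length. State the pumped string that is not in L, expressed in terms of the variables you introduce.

Assume L is regular. Let p be the pumping length given by the pumping lemma.
Take w = 0^{p(p+1)/2} ∈ L with |w| = p(p+1)/2 ≥ p.
The pumping lemma gives a decomposition w = xyz where |xy| ≤ p and |y| > 0.
Then y = 0^k for some k with 1 ≤ k ≤ p.
Pump with i = 2: xy^2z = 0^{p(p+1)/2+k}. Since 1 ≤ k ≤ p, p(p+1)/2 < p(p+1)/2+k ≤ p(p+1)/2+p < (p+1)(p+2)/2, so p(p+1)/2+k is strictly between consecutive triangular numbers. So xy^2z ∉ L.
Contradiction. Therefore L is not regular.

0^{p(p+1)/2+k}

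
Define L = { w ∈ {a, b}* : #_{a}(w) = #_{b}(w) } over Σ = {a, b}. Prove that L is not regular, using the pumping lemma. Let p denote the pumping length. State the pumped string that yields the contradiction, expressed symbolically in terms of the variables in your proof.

Assume L is regular; let p be its pumping constant.
Choose w = a^p b^p ∈ L with |w| = 2p ≥ p.
By the pumping lemma, w = xyz with |xy| ≤ p and y is nonempty.
Because |xy| ≤ p and w begins with p copies of a, we have y = a^k with 1 ≤ k ≤ p.
Pump with i = 2: xy^2z = a^{p+k} b^p has p+k occurrences of a but only p of b. Since k ≥ 1 the counts differ, so xy^2z ∉ L.
Contradiction. Therefore L is not regular.

a^{p+k} b^p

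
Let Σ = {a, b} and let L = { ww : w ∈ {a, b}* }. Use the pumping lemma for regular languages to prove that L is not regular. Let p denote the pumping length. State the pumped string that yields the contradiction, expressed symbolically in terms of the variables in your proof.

a^{p+k} b^p a^p b^p

Suppose for contradiction that L is regular, and let p be the pumping length.
Take w = a^p b^p a^p b^p = uu where u = a^pb^p; then w ∈ L and |w| = 4p ≥ p.
By the pumping lemma, w = xyz with |xy| ≤ p and |y| > 0.
The first p characters of w are a's, so xy (and hence y) consists only of a's. Write y = a^k, 1 ≤ k ≤ p.
Pump with i = 2: xy^2z = a^{p+k} b^p a^p b^p, of length 4p+k. Suppose this equals vv. The string starts with a and ends with b, so v does too; thus the boundary between the two copies of v is a b→a transition. There is exactly one such transition, at position 2p+k, so |v| = 2p+k and |vv| = 4p+2k ≠ 4p+k since k ≥ 1. So xy^2z ∉ L.
This is a contradiction; hence L is not regular.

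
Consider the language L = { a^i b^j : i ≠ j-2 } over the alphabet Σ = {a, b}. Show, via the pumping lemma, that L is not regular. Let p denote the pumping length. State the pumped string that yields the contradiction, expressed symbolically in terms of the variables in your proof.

a^{p+p!} b^{p+p!+2}

Assume L is regular. Let p be the pumping length given by the pumping lemma.
Choose w = a^p b^{p+p!+2}. Since p ≠ (p+p!+2)-2 = p+p!, w ∈ L; and |w| ≥ p.
The pumping lemma gives a decomposition w = xyz where |xy| ≤ p and |y| ≥ 1.
The first p characters of w are a's, so xy (and hence y) consists only of a's. Write y = a^k, 1 ≤ k ≤ p.
Since 1 ≤ k ≤ p, k divides p!; set t = 1 + p!/k. Then xy^t z has p + (p!/k)·k = p + p! copies of a. Now the a-count is p+p! and (b-count)-2 = (p+p!+2)-2 = p+p!, so i ≠ j-2 fails. So xy^t z = a^{p+p!} b^{p+p!+2} ∉ L.
This contradicts the pumping lemma, so L is not regular.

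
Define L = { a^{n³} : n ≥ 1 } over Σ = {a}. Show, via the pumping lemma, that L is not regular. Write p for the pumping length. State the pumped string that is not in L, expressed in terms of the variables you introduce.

Assume L is regular. Let p be the pumping length given by the pumping lemma.
Take w = a^{p³} ∈ L with |w| = p³ ≥ p.
The pumping lemma gives a decomposition w = xyz where |xy| ≤ p and |y| ≥ 1.
Then y = a^k for some k with 1 ≤ k ≤ p.
Pump with i = 2: xy^2z = a^{p³+k}. Since 1 ≤ k ≤ p, p³ < p³+k ≤ p³+p < p³+3p²+3p+1 = (p+1)³, so p³+k is not a perfect cube. So xy^2z ∉ L.
Contradiction. Therefore L is not regular.

a^{p³+k}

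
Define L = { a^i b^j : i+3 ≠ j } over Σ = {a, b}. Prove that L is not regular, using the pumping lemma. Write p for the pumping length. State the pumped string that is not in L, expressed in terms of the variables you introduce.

a^{p+p!} b^{p+p!+3}

Assume L is regular. Let p be the pumping length given by the pumping lemma.
Choose w = a^p b^{p+p!+3}. Since p ≠ (p+p!+3)-3 = p+p!, w ∈ L; and |w| ≥ p.
Write w = xyz as guaranteed by the lemma, with |xy| ≤ p and |y| ≥ 1.
Since the first p symbols of w are all a's and |xy| ≤ p, y lies entirely in the leading a-block: y = a^k for some k with 1 ≤ k ≤ p.
Since 1 ≤ k ≤ p, k divides p!; set t = 1 + p!/k. Then xy^t z has p + (p!/k)·k = p + p! copies of a. Now the a-count is p+p! and (b-count)-3 = (p+p!+3)-3 = p+p!, so i+3 ≠ j fails. So xy^t z = a^{p+p!} b^{p+p!+3} ∉ L.
This is a contradiction; hence L is not regular.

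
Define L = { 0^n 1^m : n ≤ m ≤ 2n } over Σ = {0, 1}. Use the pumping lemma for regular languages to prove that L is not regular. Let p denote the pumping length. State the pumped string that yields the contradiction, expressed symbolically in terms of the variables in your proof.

Assume L is regular; let p be its pumping constant.
Take w = 0^p 1^p ∈ L (since p ≤ p ≤ 2p), with |w| = 2p ≥ p.
Write w = xyz as guaranteed by the lemma, with |xy| ≤ p and |y| > 0.
Since the first p symbols of w are all 0's and |xy| ≤ p, y lies entirely in the leading 0-block: y = 0^k for some k with 1 ≤ k ≤ p.
Pump with i = 2: xy^2z = 0^{p+k} 1^p. Now n = p+k > p = m, so the condition n ≤ m fails. Thus xy^2z ∉ L.
This is a contradiction; hence L is not regular.

0^{p+k} 1^p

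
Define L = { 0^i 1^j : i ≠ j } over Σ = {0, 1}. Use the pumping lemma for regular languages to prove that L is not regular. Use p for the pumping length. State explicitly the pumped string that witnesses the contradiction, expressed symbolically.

0^{p+p!} 1^{p+p!}

Suppose for contradiction that L is regular, and let p be the pumping length.
Choose w = 0^p 1^{p+p!}. Since p ≠ p+p!, w ∈ L; and |w| ≥ p.
The pumping lemma gives a decomposition w = xyz where |xy| ≤ p and y is nonempty.
Since the first p symbols of w are all 0's and |xy| ≤ p, y lies entirely in the leading 0-block: y = 0^k for some k with 1 ≤ k ≤ p.
Since 1 ≤ k ≤ p, k divides p!; set t = 1 + p!/k. Then xy^t z has p + (p!/k)·k = p + p! copies of 0. Now the 0-count equals the 1-count, so i ≠ j fails. So xy^t z = 0^{p+p!} 1^{p+p!} ∉ L.
This contradicts the pumping lemma, so L is not regular.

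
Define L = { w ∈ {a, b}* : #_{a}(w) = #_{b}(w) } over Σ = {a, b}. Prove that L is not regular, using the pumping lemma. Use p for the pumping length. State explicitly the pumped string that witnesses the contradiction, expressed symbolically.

a^{p+k} b^p

Toward a contradiction, assume L is regular with pumping length p.
Choose w = a^p b^p ∈ L with |w| = 2p ≥ p.
The pumping lemma gives a decomposition w = xyz where |xy| ≤ p and |y| ≥ 1.
Since the first p symbols of w are all a's and |xy| ≤ p, y lies entirely in the leading a-block: y = a^k for some k with 1 ≤ k ≤ p.
Pump with i = 2: xy^2z = a^{p+k} b^p has p+k occurrences of a but only p of b. Since k ≥ 1 the counts differ, so xy^2z ∉ L.
This is a contradiction; hence L is not regular.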